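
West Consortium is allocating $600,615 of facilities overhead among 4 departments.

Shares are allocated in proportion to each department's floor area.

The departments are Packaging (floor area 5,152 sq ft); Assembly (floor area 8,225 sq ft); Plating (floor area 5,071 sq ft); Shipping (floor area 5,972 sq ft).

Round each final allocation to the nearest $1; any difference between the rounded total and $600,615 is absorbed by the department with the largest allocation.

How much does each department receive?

Combined floor area = 24,420.
Proportional shares: Packaging 5,152/24,420 × $600,615 = 126,714.52; Assembly 8,225/24,420 × $600,615 = 202,295.59; Plating 5,071/24,420 × $600,615 = 124,722.30; Shipping 5,972/24,420 × $600,615 = 146,882.59.
Rounded to nearest $1: Packaging $126,715; Assembly $202,296; Plating $124,722; Shipping $146,883. Sum = $600,616.
Difference $600,615 − $600,616 = −$1 applied to largest allocation (Assembly): Assembly becomes $202,295.

Packaging: $126,715; Assembly: $202,295; Plating: $124,722; Shipping: $146,883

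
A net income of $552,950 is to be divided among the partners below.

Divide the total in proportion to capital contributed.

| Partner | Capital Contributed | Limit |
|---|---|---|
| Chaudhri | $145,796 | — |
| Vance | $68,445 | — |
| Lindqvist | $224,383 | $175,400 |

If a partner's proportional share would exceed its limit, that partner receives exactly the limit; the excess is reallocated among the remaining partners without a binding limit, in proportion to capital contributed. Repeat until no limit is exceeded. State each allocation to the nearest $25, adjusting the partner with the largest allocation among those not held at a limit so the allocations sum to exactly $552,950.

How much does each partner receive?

Chaudhri: $256,925 | Vance: $120,625 | Lindqvist: $175,400

Combined capital contributed = 438,624.
Unconstrained shares: Chaudhri 183,797.28; Vance 86,284.98; Lindqvist 282,867.74.
Capped: Lindqvist ($175,400); residual $377,550 reallocated over remaining capital contributed 214,241.
Remaining shares: Chaudhri 256,931.59 → $256,925; Vance 120,618.41 → $120,625.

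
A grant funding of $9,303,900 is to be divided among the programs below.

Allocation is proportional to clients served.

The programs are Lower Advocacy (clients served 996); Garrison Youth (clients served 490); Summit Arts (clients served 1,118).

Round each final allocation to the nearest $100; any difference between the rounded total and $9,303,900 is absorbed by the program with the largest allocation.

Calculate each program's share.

Sum of clients served: 2,604.
Raw shares: Lower Advocacy 996/2,604 × $9,303,900 = 3,558,634.56; Garrison Youth 490/2,604 × $9,303,900 = 1,750,733.87; Summit Arts 1,118/2,604 × $9,303,900 = 3,994,531.57.
Rounded to nearest $100: Lower Advocacy $3,558,600; Garrison Youth $1,750,700; Summit Arts $3,994,500. Sum = $9,303,800.
Difference $9,303,900 − $9,303,800 = +$100 applied to largest allocation (Summit Arts): Summit Arts becomes $3,994,600.

Lower Advocacy: $3,558,600 · Garrison Youth: $1,750,700 · Summit Arts: $3,994,600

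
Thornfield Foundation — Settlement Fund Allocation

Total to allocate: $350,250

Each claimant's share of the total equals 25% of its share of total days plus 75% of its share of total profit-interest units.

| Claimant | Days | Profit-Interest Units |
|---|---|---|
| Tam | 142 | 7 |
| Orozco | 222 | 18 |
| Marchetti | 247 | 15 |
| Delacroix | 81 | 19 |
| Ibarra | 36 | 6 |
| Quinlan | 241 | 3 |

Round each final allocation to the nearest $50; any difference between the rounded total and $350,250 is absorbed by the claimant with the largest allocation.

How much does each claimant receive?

Totals — days 969, profit-interest units 68.
Combined weights (25% days + 75% profit-interest units): Tam 0.1138; Orozco 0.2558; Marchetti 0.2292; Delacroix 0.2305; Ibarra 0.0755; Quinlan 0.0953.
Pro-rata amounts: Tam 39,873.02; Orozco 89,595.68; Marchetti 80,265.62; Delacroix 80,717.44; Ibarra 26,431.40; Quinlan 33,366.82.
After rounding ($50): Tam $39,850; Orozco $89,600; Marchetti $80,250; Delacroix $80,700; Ibarra $26,450; Quinlan $33,350. Sum = $350,200.
Difference $350,250 − $350,200 = +$50 applied to largest allocation (Orozco): Orozco becomes $89,650.

Tam: $39,850 · Orozco: $89,650 · Marchetti: $80,250 · Delacroix: $80,700 · Ibarra: $26,450 · Quinlan: $33,350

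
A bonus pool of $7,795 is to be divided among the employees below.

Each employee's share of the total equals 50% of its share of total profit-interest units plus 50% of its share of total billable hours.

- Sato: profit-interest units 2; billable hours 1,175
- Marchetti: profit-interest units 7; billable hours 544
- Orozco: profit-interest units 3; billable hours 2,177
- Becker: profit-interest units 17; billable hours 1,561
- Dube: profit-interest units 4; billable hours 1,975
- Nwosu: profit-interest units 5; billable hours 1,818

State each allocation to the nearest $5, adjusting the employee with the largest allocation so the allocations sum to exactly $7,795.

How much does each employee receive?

Sato: $700 · Marchetti: $945 · Orozco: $1,225 · Becker: $2,405 · Dube: $1,240 · Nwosu: $1,280

Totals — profit-interest units 38, billable hours 9,250.
Combined weights (50% profit-interest units + 50% billable hours): Sato 0.0898; Marchetti 0.1215; Orozco 0.1571; Becker 0.3081; Dube 0.1594; Nwosu 0.1641.
Pro-rata amounts: Sato 700.22; Marchetti 947.18; Orozco 1,224.98; Becker 2,401.35; Dube 1,242.43; Nwosu 1,278.85.
After rounding ($5): Sato $700; Marchetti $945; Orozco $1,225; Becker $2,400; Dube $1,240; Nwosu $1,280. Sum = $7,790.
Difference $7,795 − $7,790 = +$5 applied to largest allocation (Becker): Becker becomes $2,405.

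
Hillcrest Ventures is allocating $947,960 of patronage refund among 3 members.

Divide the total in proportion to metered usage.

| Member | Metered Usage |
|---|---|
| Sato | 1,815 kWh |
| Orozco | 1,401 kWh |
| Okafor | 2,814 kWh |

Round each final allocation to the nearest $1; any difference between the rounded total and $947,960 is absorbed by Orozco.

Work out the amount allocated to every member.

Sato: $285,331 | Orozco: $220,248 | Okafor: $442,381

Metered usage total: 6,030.
Unrounded shares: Sato 1,815/6,030 × $947,960 = 285,331.24; Orozco 1,401/6,030 × $947,960 = 220,247.42; Okafor 2,814/6,030 × $947,960 = 442,381.33.
Rounded to nearest $1: Sato $285,331; Orozco $220,247; Okafor $442,381. Sum = $947,959.
Difference $947,960 − $947,959 = +$1 applied to Orozco: Orozco becomes $220,248.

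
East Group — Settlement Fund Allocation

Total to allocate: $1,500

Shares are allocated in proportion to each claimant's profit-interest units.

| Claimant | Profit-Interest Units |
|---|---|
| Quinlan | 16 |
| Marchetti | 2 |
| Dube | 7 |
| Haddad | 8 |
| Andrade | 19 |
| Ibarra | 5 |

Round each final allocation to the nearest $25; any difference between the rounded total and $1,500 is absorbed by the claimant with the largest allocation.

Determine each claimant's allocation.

Quinlan: $425; Marchetti: $50; Dube: $175; Haddad: $200; Andrade: $525; Ibarra: $125

Total profit-interest units = 57.
Raw shares: Quinlan 16/57 × $1,500 = 421.05; Marchetti 2/57 × $1,500 = 52.63; Dube 7/57 × $1,500 = 184.21; Haddad 8/57 × $1,500 = 210.53; Andrade 19/57 × $1,500 = 500.00; Ibarra 5/57 × $1,500 = 131.58.
After rounding ($25): Quinlan $425; Marchetti $50; Dube $175; Haddad $200; Andrade $500; Ibarra $125. Sum = $1,475.
Difference $1,500 − $1,475 = +$25 applied to largest allocation (Andrade): Andrade becomes $525.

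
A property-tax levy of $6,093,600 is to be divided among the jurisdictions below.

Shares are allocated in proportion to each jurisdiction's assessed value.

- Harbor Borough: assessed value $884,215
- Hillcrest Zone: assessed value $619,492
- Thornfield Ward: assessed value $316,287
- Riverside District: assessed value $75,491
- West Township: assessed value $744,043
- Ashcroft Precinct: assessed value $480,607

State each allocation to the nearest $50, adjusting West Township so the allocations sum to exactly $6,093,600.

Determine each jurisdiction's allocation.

Harbor Borough: $1,726,850 | Hillcrest Zone: $1,209,850 | Thornfield Ward: $617,700 | Riverside District: $147,450 | West Township: $1,453,150 | Ashcroft Precinct: $938,600

Combined assessed value = 3,120,135.
Raw shares: Harbor Borough 884,215/3,120,135 × $6,093,600 = 1,726,865.19; Hillcrest Zone 619,492/3,120,135 × $6,093,600 = 1,209,863.18; Thornfield Ward 316,287/3,120,135 × $6,093,600 = 617,706.11; Riverside District 75,491/3,120,135 × $6,093,600 = 147,433.35; West Township 744,043/3,120,135 × $6,093,600 = 1,453,110.34; Ashcroft Precinct 480,607/3,120,135 × $6,093,600 = 938,621.83.
After rounding ($50): Harbor Borough $1,726,850; Hillcrest Zone $1,209,850; Thornfield Ward $617,700; Riverside District $147,450; West Township $1,453,100; Ashcroft Precinct $938,600. Sum = $6,093,550.
Difference $6,093,600 − $6,093,550 = +$50 applied to West Township: West Township becomes $1,453,150.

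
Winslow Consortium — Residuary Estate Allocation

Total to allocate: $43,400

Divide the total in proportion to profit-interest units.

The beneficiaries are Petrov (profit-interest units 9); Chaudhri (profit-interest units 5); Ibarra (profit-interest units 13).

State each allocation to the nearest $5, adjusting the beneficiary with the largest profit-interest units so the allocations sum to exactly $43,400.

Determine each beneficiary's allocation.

Profit-interest units total: 27.
Proportional shares: Petrov 9/27 × $43,400 = 14,466.67; Chaudhri 5/27 × $43,400 = 8,037.04; Ibarra 13/27 × $43,400 = 20,896.30.
Rounded to nearest $5: Petrov $14,465; Chaudhri $8,035; Ibarra $20,895. Sum = $43,395.
Difference $43,400 − $43,395 = +$5 applied to largest profit-interest units (Ibarra): Ibarra becomes $20,900.

Petrov: $14,465; Chaudhri: $8,035; Ibarra: $20,900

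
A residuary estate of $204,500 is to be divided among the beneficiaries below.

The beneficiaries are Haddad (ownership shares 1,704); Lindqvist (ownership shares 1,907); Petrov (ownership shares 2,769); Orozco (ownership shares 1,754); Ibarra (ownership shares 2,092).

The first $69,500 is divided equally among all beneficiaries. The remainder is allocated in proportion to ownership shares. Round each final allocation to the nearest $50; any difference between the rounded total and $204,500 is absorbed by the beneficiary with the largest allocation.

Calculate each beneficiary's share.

Equal tier: $69,500 ÷ 5 = $13,900 apiece.
Remainder $135,000 by ownership shares (total 10,226): Haddad 22,495.60 → $22,500; Lindqvist 25,175.53 → $25,200; Petrov 36,555.35 → $36,550; Orozco 23,155.68 → $23,150; Ibarra 27,617.84 → $27,600.
Totals: Haddad $13,900 + $22,500 = $36,400; Lindqvist $13,900 + $25,200 = $39,100; Petrov $13,900 + $36,550 = $50,450; Orozco $13,900 + $23,150 = $37,050; Ibarra $13,900 + $27,600 = $41,500.

Haddad: $36,400; Lindqvist: $39,100; Petrov: $50,450; Orozco: $37,050; Ibarra: $41,500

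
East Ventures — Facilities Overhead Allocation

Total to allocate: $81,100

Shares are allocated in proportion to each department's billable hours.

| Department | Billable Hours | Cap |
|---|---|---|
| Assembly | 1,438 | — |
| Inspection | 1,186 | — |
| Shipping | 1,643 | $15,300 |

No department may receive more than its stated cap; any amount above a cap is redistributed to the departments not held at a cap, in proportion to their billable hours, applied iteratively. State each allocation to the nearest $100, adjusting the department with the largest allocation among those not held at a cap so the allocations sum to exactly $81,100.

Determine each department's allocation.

Assembly: $36,100; Inspection: $29,700; Shipping: $15,300

Sum of billable hours: 4,267.
Pro-rata shares before constraints: Assembly 27,331.10; Inspection 22,541.50; Shipping 31,227.40.
Cap binds for Shipping ($15,300); residual $65,800 reallocated over remaining billable hours 2,624.
Redistributed shares: Assembly 36,059.60 → $36,100; Inspection 29,740.40 → $29,700.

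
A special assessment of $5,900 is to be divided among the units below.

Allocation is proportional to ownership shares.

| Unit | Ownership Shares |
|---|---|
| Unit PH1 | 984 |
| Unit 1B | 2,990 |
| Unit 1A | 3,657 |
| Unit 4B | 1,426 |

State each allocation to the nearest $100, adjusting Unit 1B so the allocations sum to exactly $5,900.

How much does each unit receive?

Total ownership shares = 9,057.
Pro-rata amounts: Unit PH1 984/9,057 × $5,900 = 641.01; Unit 1B 2,990/9,057 × $5,900 = 1,947.78; Unit 1A 3,657/9,057 × $5,900 = 2,382.28; Unit 4B 1,426/9,057 × $5,900 = 928.94.
After rounding ($100): Unit PH1 $600; Unit 1B $1,900; Unit 1A $2,400; Unit 4B $900. Sum = $5,800.
Difference $5,900 − $5,800 = +$100 applied to Unit 1B: Unit 1B becomes $2,000.

Unit PH1: $600 | Unit 1B: $2,000 | Unit 1A: $2,400 | Unit 4B: $900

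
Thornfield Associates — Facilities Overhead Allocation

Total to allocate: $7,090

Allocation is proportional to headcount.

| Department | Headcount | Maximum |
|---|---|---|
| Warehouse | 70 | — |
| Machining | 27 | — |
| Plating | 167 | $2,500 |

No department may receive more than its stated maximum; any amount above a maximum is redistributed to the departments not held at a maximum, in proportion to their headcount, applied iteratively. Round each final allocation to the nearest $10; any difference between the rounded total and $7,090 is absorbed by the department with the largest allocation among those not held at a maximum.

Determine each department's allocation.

Combined headcount = 264.
Pro-rata shares before constraints: Warehouse 1,879.92; Machining 725.11; Plating 4,484.96.
Held at cap: Plating ($2,500); residual $4,590 reallocated over remaining headcount 97.
Remaining shares: Warehouse 3,312.37 → $3,310; Machining 1,277.63 → $1,280.

Warehouse: $3,310 · Machining: $1,280 · Plating: $2,500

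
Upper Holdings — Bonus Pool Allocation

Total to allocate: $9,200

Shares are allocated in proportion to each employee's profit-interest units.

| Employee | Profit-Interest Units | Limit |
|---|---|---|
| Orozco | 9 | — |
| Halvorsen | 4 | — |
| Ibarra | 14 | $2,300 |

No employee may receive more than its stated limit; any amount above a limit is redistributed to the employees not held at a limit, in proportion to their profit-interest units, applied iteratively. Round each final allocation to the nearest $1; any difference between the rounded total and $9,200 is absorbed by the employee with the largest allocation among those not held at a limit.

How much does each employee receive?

Total profit-interest units = 27.
Unconstrained shares: Orozco 3,066.67; Halvorsen 1,362.96; Ibarra 4,770.37.
Cap binds for Ibarra ($2,300); remaining pool $6,900 reallocated over remaining profit-interest units 13.
Remaining shares: Orozco 4,776.92 → $4,777; Halvorsen 2,123.08 → $2,123.

Orozco: $4,777 | Halvorsen: $2,123 | Ibarra: $2,300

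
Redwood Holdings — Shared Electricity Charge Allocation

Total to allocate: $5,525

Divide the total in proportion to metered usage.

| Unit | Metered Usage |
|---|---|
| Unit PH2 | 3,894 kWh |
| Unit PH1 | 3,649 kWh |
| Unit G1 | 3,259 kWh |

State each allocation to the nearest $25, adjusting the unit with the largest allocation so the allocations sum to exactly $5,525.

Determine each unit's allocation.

Total metered usage = 10,802.
Pro-rata amounts: Unit PH2 3,894/10,802 × $5,525 = 1,991.70; Unit PH1 3,649/10,802 × $5,525 = 1,866.39; Unit G1 3,259/10,802 × $5,525 = 1,666.91.
After rounding ($25): Unit PH2 $2,000; Unit PH1 $1,875; Unit G1 $1,675. Sum = $5,550.
Difference $5,525 − $5,550 = −$25 applied to largest allocation (Unit PH2): Unit PH2 becomes $1,975.

Unit PH2: $1,975; Unit PH1: $1,875; Unit G1: $1,675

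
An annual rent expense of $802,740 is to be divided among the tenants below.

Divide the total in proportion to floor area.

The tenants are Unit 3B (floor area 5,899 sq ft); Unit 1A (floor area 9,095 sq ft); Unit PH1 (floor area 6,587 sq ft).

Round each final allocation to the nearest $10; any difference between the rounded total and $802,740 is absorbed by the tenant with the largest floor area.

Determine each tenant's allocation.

Unit 3B: $219,420 | Unit 1A: $338,310 | Unit PH1: $245,010

Total floor area = 5,899 + 9,095 + 6,587 = 21,581.
Pro-rata amounts: Unit 3B 219,422.79; Unit 1A 338,303.15; Unit PH1 245,014.06.
After rounding ($10): Unit 3B $219,420; Unit 1A $338,300; Unit PH1 $245,010. Sum = $802,730.
Difference $802,740 − $802,730 = +$10 applied to largest floor area (Unit 1A): Unit 1A becomes $338,310.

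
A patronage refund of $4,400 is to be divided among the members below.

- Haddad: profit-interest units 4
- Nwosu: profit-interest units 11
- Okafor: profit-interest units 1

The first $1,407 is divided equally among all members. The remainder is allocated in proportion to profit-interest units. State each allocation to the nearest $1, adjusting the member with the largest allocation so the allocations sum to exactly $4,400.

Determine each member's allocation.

Haddad: $1,217 | Nwosu: $2,527 | Okafor: $656

Equal tier: $1,407 ÷ 3 = $469 apiece.
Remainder $2,993 by profit-interest units (total 16): Haddad 748.25 → $748; Nwosu 2,057.69 → $2,058; Okafor 187.06 → $187.
Totals: Haddad $469 + $748 = $1,217; Nwosu $469 + $2,058 = $2,527; Okafor $469 + $187 = $656.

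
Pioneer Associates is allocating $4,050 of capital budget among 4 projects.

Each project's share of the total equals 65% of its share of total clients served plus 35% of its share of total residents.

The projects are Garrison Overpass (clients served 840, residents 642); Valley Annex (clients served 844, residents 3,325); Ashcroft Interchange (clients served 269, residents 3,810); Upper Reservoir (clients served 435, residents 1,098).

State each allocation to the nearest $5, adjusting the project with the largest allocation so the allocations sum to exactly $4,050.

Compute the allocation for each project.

Clients served total 2,388; residents total 8,875.
Combined weights (65% clients served + 35% residents): Garrison Overpass 0.2540; Valley Annex 0.3609; Ashcroft Interchange 0.2235; Upper Reservoir 0.1617.
Pro-rata amounts: Garrison Overpass 1,028.54; Valley Annex 1,461.48; Ashcroft Interchange 905.07; Upper Reservoir 654.91.
After rounding ($5): Garrison Overpass $1,030; Valley Annex $1,460; Ashcroft Interchange $905; Upper Reservoir $655. Sum = $4,050.
Sum already equals the total — no adjustment.

Garrison Overpass: $1,030 · Valley Annex: $1,460 · Ashcroft Interchange: $905 · Upper Reservoir: $655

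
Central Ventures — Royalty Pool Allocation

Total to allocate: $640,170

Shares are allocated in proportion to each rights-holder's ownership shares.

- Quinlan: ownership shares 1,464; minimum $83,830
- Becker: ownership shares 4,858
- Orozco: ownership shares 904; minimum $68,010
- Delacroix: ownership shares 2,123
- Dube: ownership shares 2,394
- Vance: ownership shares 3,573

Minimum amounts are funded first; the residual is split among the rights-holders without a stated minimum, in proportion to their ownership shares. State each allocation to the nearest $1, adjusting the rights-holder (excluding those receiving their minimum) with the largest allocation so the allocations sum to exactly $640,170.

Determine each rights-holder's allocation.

Quinlan: $83,830 · Becker: $183,218 · Orozco: $68,010 · Delacroix: $80,068 · Dube: $90,289 · Vance: $134,755

Guaranteed amounts: Quinlan $83,830; Orozco $68,010. Remaining pool $488,330.
Remaining pool split over remaining ownership shares 12,948: Becker 183,218.04 → $183,218; Delacroix 80,068.32 → $80,068; Dube 90,289.00 → $90,289; Vance 134,754.64 → $134,755.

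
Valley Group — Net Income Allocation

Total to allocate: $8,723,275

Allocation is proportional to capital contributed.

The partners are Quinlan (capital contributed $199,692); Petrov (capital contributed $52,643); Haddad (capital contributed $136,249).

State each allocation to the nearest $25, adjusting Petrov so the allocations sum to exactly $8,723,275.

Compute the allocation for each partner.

Total capital contributed = 388,584.
Unrounded shares: Quinlan 199,692/388,584 × $8,723,275 = 4,482,861.44; Petrov 52,643/388,584 × $8,723,275 = 1,181,776.31; Haddad 136,249/388,584 × $8,723,275 = 3,058,637.25.
At nearest $25: Quinlan $4,482,850; Petrov $1,181,775; Haddad $3,058,625. Sum = $8,723,250.
Difference $8,723,275 − $8,723,250 = +$25 applied to Petrov: Petrov becomes $1,181,800.

Quinlan: $4,482,850; Petrov: $1,181,800; Haddad: $3,058,625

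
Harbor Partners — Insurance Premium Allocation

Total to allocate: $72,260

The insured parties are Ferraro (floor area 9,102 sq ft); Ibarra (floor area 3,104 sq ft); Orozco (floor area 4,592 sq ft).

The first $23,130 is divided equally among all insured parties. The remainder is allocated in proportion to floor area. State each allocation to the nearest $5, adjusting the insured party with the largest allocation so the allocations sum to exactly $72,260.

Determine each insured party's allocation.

Equal tier: $23,130 ÷ 3 = $7,710 apiece.
Remainder $49,130 by floor area (total 16,798): Ferraro 26,621.10 → $26,620; Ibarra 9,078.43 → $9,080; Orozco 13,430.47 → $13,430.
Totals: Ferraro $7,710 + $26,620 = $34,330; Ibarra $7,710 + $9,080 = $16,790; Orozco $7,710 + $13,430 = $21,140.

Ferraro: $34,330; Ibarra: $16,790; Orozco: $21,140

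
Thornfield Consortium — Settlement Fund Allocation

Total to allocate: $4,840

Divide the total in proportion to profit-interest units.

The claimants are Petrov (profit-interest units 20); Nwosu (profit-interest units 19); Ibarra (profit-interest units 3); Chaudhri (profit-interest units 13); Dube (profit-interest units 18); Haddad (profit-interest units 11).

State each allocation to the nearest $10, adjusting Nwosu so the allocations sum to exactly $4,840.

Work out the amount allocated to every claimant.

Petrov: $1,150 | Nwosu: $1,100 | Ibarra: $170 | Chaudhri: $750 | Dube: $1,040 | Haddad: $630

Profit-interest units total: 84.
Raw shares: Petrov 20/84 × $4,840 = 1,152.38; Nwosu 19/84 × $4,840 = 1,094.76; Ibarra 3/84 × $4,840 = 172.86; Chaudhri 13/84 × $4,840 = 749.05; Dube 18/84 × $4,840 = 1,037.14; Haddad 11/84 × $4,840 = 633.81.
At nearest $10: Petrov $1,150; Nwosu $1,090; Ibarra $170; Chaudhri $750; Dube $1,040; Haddad $630. Sum = $4,830.
Difference $4,840 − $4,830 = +$10 applied to Nwosu: Nwosu becomes $1,100.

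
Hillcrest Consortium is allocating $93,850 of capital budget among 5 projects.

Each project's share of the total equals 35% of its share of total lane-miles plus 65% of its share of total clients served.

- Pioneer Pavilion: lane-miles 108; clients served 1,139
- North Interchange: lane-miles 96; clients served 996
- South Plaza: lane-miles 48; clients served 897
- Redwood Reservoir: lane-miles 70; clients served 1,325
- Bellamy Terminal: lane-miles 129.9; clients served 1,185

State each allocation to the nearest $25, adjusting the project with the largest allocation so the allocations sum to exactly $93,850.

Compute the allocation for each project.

Pioneer Pavilion: $20,400; North Interchange: $17,950; South Plaza: $13,375; Redwood Reservoir: $19,675; Bellamy Terminal: $22,450

Totals — lane-miles 451.9, clients served 5,542.
Blended shares (35% lane-miles + 65% clients served): Pioneer Pavilion 0.2172; North Interchange 0.1912; South Plaza 0.1424; Redwood Reservoir 0.2096; Bellamy Terminal 0.2396.
Unrounded shares: Pioneer Pavilion 20,387.58; North Interchange 17,941.28; South Plaza 13,362.56; Redwood Reservoir 19,672.81; Bellamy Terminal 22,485.77.
Rounded to nearest $25: Pioneer Pavilion $20,400; North Interchange $17,950; South Plaza $13,375; Redwood Reservoir $19,675; Bellamy Terminal $22,475. Sum = $93,875.
Difference $93,850 − $93,875 = −$25 applied to largest allocation (Bellamy Terminal): Bellamy Terminal becomes $22,450.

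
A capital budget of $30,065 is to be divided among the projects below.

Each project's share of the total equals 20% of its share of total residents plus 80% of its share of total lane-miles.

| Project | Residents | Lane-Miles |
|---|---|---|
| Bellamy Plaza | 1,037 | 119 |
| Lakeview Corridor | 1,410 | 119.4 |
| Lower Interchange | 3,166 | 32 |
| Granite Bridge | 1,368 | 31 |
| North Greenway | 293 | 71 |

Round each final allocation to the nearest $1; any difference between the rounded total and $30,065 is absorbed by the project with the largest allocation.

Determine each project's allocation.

Bellamy Plaza: $8,543; Lakeview Corridor: $8,877; Lower Interchange: $4,684; Granite Bridge: $3,133; North Greenway: $4,828

Residents total 7,274; lane-miles total 372.4.
Blended shares (20% residents + 80% lane-miles): Bellamy Plaza 0.2842; Lakeview Corridor 0.2953; Lower Interchange 0.1558; Granite Bridge 0.1042; North Greenway 0.1606.
Pro-rata amounts: Bellamy Plaza 8,543.02; Lakeview Corridor 8,877.19; Lower Interchange 4,683.92; Granite Bridge 3,133.03; North Greenway 4,827.85.
At nearest $1: Bellamy Plaza $8,543; Lakeview Corridor $8,877; Lower Interchange $4,684; Granite Bridge $3,133; North Greenway $4,828. Sum = $30,065.
Rounded total matches; no reconciliation needed.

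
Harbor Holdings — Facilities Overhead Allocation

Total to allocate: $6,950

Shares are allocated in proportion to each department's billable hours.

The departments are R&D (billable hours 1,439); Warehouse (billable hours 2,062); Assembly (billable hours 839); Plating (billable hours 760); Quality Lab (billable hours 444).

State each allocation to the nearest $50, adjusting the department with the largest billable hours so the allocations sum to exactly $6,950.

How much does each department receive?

Total billable hours = 1,439 + 2,062 + 839 + 760 + 444 = 5,544.
Pro-rata amounts: R&D 1,803.94; Warehouse 2,584.94; Assembly 1,051.78; Plating 952.74; Quality Lab 556.60.
At nearest $50: R&D $1,800; Warehouse $2,600; Assembly $1,050; Plating $950; Quality Lab $550. Sum = $6,950.
Sum already equals the total — no adjustment.

R&D: $1,800 | Warehouse: $2,600 | Assembly: $1,050 | Plating: $950 | Quality Lab: $550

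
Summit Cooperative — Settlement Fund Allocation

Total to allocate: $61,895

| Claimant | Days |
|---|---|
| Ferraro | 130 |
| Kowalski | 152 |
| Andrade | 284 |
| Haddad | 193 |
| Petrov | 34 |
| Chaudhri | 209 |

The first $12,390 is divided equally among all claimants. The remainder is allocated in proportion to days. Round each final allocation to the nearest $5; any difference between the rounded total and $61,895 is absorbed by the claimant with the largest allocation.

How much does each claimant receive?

Ferraro: $8,490 · Kowalski: $9,575 · Andrade: $16,095 · Haddad: $11,600 · Petrov: $3,745 · Chaudhri: $12,390

Equal tier: $12,390 ÷ 6 = $2,065 apiece.
Remainder $49,505 by days (total 1,002): Ferraro 6,422.80 → $6,425; Kowalski 7,509.74 → $7,510; Andrade 14,031.36 → $14,030; Haddad 9,535.39 → $9,535; Petrov 1,679.81 → $1,680; Chaudhri 10,325.89 → $10,325.
Totals: Ferraro $2,065 + $6,425 = $8,490; Kowalski $2,065 + $7,510 = $9,575; Andrade $2,065 + $14,030 = $16,095; Haddad $2,065 + $9,535 = $11,600; Petrov $2,065 + $1,680 = $3,745; Chaudhri $2,065 + $10,325 = $12,390.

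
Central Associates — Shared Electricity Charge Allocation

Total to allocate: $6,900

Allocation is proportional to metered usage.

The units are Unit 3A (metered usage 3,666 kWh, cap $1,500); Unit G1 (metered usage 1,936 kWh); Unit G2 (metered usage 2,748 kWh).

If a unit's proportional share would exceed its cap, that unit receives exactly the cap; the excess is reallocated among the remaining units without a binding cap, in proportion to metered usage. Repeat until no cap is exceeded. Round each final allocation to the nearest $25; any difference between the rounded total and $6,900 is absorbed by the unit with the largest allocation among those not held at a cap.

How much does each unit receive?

Combined metered usage = 8,350.
Unconstrained shares: Unit 3A 3,029.39; Unit G1 1,599.81; Unit G2 2,270.80.
Capped: Unit 3A ($1,500); balance $5,400 reallocated over remaining metered usage 4,684.
Redistributed shares: Unit G1 2,231.94 → $2,225; Unit G2 3,168.06 → $3,175.

Unit 3A: $1,500; Unit G1: $2,225; Unit G2: $3,175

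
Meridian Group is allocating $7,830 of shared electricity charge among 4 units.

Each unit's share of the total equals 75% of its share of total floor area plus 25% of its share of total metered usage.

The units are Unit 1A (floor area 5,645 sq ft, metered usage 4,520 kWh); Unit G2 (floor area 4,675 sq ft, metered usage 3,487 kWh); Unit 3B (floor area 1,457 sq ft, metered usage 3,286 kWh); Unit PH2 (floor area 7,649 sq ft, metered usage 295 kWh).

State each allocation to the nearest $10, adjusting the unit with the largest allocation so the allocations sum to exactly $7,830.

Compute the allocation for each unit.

Unit 1A: $2,470 | Unit G2: $2,000 | Unit 3B: $1,000 | Unit PH2: $2,360

Floor area total 19,426; metered usage total 11,588.
Combined weights (75% floor area + 25% metered usage): Unit 1A 0.3155; Unit G2 0.2557; Unit 3B 0.1271; Unit PH2 0.3017.
Unrounded shares: Unit 1A 2,470.03; Unit G2 2,002.30; Unit 3B 995.54; Unit PH2 2,362.13.
Rounded to nearest $10: Unit 1A $2,470; Unit G2 $2,000; Unit 3B $1,000; Unit PH2 $2,360. Sum = $7,830.
No rounding difference to absorb.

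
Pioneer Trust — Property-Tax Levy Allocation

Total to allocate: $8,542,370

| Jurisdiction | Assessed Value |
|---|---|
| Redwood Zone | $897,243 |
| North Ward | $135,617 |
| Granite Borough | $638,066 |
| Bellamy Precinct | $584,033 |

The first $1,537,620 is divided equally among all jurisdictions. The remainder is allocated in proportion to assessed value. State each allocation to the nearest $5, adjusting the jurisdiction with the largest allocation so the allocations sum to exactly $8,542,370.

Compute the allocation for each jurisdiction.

$1,537,620 shared equally gives $384,405 per jurisdiction.
Remainder $7,004,750 by assessed value (total 2,254,959): Redwood Zone 2,787,173.92 → $2,787,175; North Ward 421,277.36 → $421,275; Granite Borough 1,982,072.76 → $1,982,075; Bellamy Precinct 1,814,225.96 → $1,814,225.
Totals: Redwood Zone $384,405 + $2,787,175 = $3,171,580; North Ward $384,405 + $421,275 = $805,680; Granite Borough $384,405 + $1,982,075 = $2,366,480; Bellamy Precinct $384,405 + $1,814,225 = $2,198,630.

Redwood Zone: $3,171,580; North Ward: $805,680; Granite Borough: $2,366,480; Bellamy Precinct: $2,198,630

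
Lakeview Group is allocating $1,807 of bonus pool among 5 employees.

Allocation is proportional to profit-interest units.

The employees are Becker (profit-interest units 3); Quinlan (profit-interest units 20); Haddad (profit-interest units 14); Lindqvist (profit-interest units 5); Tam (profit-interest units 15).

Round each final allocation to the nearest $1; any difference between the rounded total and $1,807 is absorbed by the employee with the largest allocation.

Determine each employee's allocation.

Becker: $95 · Quinlan: $633 · Haddad: $444 · Lindqvist: $159 · Tam: $476

Combined profit-interest units = 57.
Pro-rata amounts: Becker 3/57 × $1,807 = 95.11; Quinlan 20/57 × $1,807 = 634.04; Haddad 14/57 × $1,807 = 443.82; Lindqvist 5/57 × $1,807 = 158.51; Tam 15/57 × $1,807 = 475.53.
At nearest $1: Becker $95; Quinlan $634; Haddad $444; Lindqvist $159; Tam $476. Sum = $1,808.
Difference $1,807 − $1,808 = −$1 applied to largest allocation (Quinlan): Quinlan becomes $633.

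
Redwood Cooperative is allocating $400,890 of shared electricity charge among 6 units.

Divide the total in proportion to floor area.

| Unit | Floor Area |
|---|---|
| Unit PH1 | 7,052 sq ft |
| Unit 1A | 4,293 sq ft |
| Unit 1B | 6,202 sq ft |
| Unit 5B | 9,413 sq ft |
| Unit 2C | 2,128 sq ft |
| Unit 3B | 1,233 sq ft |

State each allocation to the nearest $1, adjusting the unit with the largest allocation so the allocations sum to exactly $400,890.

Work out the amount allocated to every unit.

Sum of floor area: 30,321.
Raw shares: Unit PH1 7,052/30,321 × $400,890 = 93,238.23; Unit 1A 4,293/30,321 × $400,890 = 56,760.03; Unit 1B 6,202/30,321 × $400,890 = 81,999.93; Unit 5B 9,413/30,321 × $400,890 = 124,454.26; Unit 2C 2,128/30,321 × $400,890 = 28,135.42; Unit 3B 1,233/30,321 × $400,890 = 16,302.15.
At nearest $1: Unit PH1 $93,238; Unit 1A $56,760; Unit 1B $82,000; Unit 5B $124,454; Unit 2C $28,135; Unit 3B $16,302. Sum = $400,889.
Difference $400,890 − $400,889 = +$1 applied to largest allocation (Unit 5B): Unit 5B becomes $124,455.

Unit PH1: $93,238; Unit 1A: $56,760; Unit 1B: $82,000; Unit 5B: $124,455; Unit 2C: $28,135; Unit 3B: $16,302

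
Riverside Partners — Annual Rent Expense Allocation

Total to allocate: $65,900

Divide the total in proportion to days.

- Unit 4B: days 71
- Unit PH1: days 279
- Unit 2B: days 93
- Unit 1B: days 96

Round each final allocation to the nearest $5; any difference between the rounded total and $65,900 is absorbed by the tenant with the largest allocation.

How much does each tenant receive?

Unit 4B: $8,680 | Unit PH1: $34,115 | Unit 2B: $11,370 | Unit 1B: $11,735

Days total: 539.
Unrounded shares: Unit 4B 71/539 × $65,900 = 8,680.71; Unit PH1 279/539 × $65,900 = 34,111.50; Unit 2B 93/539 × $65,900 = 11,370.50; Unit 1B 96/539 × $65,900 = 11,737.29.
After rounding ($5): Unit 4B $8,680; Unit PH1 $34,110; Unit 2B $11,370; Unit 1B $11,735. Sum = $65,895.
Difference $65,900 − $65,895 = +$5 applied to largest allocation (Unit PH1): Unit PH1 becomes $34,115.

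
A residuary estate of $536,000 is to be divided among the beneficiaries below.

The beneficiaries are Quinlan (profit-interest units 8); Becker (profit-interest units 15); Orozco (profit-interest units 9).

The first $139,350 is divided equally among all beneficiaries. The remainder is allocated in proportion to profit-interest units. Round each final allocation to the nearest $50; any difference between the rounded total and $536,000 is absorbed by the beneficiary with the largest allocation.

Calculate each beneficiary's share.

First tranche $139,350 split equally: $46,450 each.
Remainder $396,650 by profit-interest units (total 32): Quinlan 99,162.50 → $99,150; Becker 185,929.69 → $185,950; Orozco 111,557.81 → $111,550.
Totals: Quinlan $46,450 + $99,150 = $145,600; Becker $46,450 + $185,950 = $232,400; Orozco $46,450 + $111,550 = $158,000.

Quinlan: $145,600 · Becker: $232,400 · Orozco: $158,000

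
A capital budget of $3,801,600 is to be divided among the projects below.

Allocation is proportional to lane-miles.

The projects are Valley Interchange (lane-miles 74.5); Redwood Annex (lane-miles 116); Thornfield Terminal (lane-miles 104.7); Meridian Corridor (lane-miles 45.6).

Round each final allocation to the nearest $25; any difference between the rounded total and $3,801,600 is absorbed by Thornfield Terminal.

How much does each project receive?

Lane-miles total: 340.8.
Pro-rata amounts: Valley Interchange 74.5/340.8 × $3,801,600 = 831,042.25; Redwood Annex 116/340.8 × $3,801,600 = 1,293,971.83; Thornfield Terminal 104.7/340.8 × $3,801,600 = 1,167,921.13; Meridian Corridor 45.6/340.8 × $3,801,600 = 508,664.79.
At nearest $25: Valley Interchange $831,050; Redwood Annex $1,293,975; Thornfield Terminal $1,167,925; Meridian Corridor $508,675. Sum = $3,801,625.
Difference $3,801,600 − $3,801,625 = −$25 applied to Thornfield Terminal: Thornfield Terminal becomes $1,167,900.

Valley Interchange: $831,050 | Redwood Annex: $1,293,975 | Thornfield Terminal: $1,167,900 | Meridian Corridor: $508,675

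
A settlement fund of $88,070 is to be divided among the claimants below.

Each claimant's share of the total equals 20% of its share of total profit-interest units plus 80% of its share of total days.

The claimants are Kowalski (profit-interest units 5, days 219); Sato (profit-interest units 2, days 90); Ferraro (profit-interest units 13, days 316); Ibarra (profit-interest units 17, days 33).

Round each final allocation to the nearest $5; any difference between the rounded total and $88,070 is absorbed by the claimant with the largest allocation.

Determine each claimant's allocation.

Profit-interest units total 37; days total 658.
Blended shares (20% profit-interest units + 80% days): Kowalski 0.2933; Sato 0.1202; Ferraro 0.4545; Ibarra 0.1320.
Raw shares: Kowalski 25,829.91; Sato 10,588.95; Ferraro 40,024.71; Ibarra 11,626.43.
Rounded to nearest $5: Kowalski $25,830; Sato $10,590; Ferraro $40,025; Ibarra $11,625. Sum = $88,070.
Rounded total matches; no reconciliation needed.

Kowalski: $25,830 | Sato: $10,590 | Ferraro: $40,025 | Ibarra: $11,625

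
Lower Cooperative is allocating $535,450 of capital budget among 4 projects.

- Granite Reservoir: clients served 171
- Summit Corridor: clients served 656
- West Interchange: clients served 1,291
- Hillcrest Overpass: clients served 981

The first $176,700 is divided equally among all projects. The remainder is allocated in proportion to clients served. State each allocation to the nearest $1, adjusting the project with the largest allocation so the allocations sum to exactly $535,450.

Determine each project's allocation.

Equal tier: $176,700 ÷ 4 = $44,175 apiece.
Remainder $358,750 by clients served (total 3,099): Granite Reservoir 19,795.499 → $19,795; Summit Corridor 75,940.63 → $75,941; West Interchange 149,450.23 → $149,450; Hillcrest Overpass 113,563.65 → $113,564.
Totals: Granite Reservoir $44,175 + $19,795 = $63,970; Summit Corridor $44,175 + $75,941 = $120,116; West Interchange $44,175 + $149,450 = $193,625; Hillcrest Overpass $44,175 + $113,564 = $157,739.

Granite Reservoir: $63,970; Summit Corridor: $120,116; West Interchange: $193,625; Hillcrest Overpass: $157,739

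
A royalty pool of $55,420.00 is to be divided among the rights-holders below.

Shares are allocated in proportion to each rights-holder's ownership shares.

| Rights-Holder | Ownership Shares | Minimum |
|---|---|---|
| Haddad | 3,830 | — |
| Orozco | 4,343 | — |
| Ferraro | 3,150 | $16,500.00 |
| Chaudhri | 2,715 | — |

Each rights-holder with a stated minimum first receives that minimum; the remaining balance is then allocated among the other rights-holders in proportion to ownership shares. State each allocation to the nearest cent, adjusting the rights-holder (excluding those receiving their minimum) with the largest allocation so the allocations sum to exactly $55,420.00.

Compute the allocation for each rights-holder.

Haddad: $13,690.63; Orozco: $15,524.39; Ferraro: $16,500.00; Chaudhri: $9,704.98

Fund the minimums — Ferraro $16,500.00. Residual $38,920.00.
Residual split over remaining ownership shares 10,888: Haddad 13,690.6319 → $13,690.63; Orozco 15,524.3902 → $15,524.39; Chaudhri 9,704.9780 → $9,704.98.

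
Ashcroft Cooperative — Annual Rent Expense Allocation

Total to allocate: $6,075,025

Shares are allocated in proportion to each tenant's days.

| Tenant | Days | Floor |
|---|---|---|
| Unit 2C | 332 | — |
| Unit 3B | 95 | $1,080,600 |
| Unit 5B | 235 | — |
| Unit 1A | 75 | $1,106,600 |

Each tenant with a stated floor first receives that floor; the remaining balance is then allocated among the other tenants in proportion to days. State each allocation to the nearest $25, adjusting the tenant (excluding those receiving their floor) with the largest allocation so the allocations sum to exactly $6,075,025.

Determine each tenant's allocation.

Fund the minimums — Unit 3B $1,080,600; Unit 1A $1,106,600. Balance $3,887,825.
Balance split over remaining days 567: Unit 2C 2,276,468.96 → $2,276,475; Unit 5B 1,611,356.04 → $1,611,350.

Unit 2C: $2,276,475; Unit 3B: $1,080,600; Unit 5B: $1,611,350; Unit 1A: $1,106,600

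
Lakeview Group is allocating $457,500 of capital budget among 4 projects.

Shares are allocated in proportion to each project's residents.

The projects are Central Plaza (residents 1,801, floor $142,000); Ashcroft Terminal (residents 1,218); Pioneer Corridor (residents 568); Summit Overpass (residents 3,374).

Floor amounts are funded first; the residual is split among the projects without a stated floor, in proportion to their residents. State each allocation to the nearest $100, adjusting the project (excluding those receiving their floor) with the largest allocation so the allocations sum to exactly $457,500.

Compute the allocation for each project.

Guaranteed amounts: Central Plaza $142,000. Residual $315,500.
Residual split over remaining residents 5,160: Ashcroft Terminal 74,472.67 → $74,500; Pioneer Corridor 34,729.46 → $34,700; Summit Overpass 206,297.87 → $206,300.

Central Plaza: $142,000 | Ashcroft Terminal: $74,500 | Pioneer Corridor: $34,700 | Summit Overpass: $206,300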